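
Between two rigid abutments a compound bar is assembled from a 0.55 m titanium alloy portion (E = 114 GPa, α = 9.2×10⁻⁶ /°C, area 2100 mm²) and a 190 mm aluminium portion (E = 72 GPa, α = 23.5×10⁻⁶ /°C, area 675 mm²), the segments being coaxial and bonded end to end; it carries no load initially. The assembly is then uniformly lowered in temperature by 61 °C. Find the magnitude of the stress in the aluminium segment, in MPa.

σ ≈ 139 MPa (tensile)

With the walls removed the bar would change length by δ_free = Σ αᵢΔT Lᵢ = 9.2×10⁻⁶×61×550 + 23.5×10⁻⁶×61×190 = 0.581 mm.
The rigid supports impose zero overall length change; the single axial force P common to all segments must satisfy P Σ Lᵢ/(AᵢEᵢ) = δ_free.
The series flexibility is Σ Lᵢ/(AᵢEᵢ) = 550/(2100×114×10³) + 190/(675×72×10³) = 6.207×10⁻⁶ mm/N.
So P = 0.581 / 6.207×10⁻⁶ = 93.61 kN, tensile.
σ_{aluminium} = P / A = 93610 / 675 = 138.7 MPa.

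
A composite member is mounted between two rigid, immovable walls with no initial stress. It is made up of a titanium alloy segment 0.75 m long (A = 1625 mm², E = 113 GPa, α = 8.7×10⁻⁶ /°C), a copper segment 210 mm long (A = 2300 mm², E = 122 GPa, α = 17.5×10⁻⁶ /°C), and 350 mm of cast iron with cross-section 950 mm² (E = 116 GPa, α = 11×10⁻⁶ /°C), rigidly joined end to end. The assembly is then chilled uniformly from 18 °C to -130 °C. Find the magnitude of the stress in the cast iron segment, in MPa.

If the supports were absent, the total length change would be Σ αᵢΔT Lᵢ = 8.7×10⁻⁶×148×750 + 17.5×10⁻⁶×148×210 + 11×10⁻⁶×148×350 = 2.079 mm.
The rigid supports impose zero overall length change; the single axial force P common to all segments must satisfy P Σ Lᵢ/(AᵢEᵢ) = δ_free.
The series flexibility is Σ Lᵢ/(AᵢEᵢ) = 750/(1625×113×10³) + 210/(2300×122×10³) + 350/(950×116×10³) = 8.009×10⁻⁶ mm/N.
So P = 2.079 / 8.009×10⁻⁶ = 259.6 kN, tensile.
σ_{cast iron} = P / A = 259600 / 950 = 273.3 MPa.

σ ≈ 273 MPa (tensile)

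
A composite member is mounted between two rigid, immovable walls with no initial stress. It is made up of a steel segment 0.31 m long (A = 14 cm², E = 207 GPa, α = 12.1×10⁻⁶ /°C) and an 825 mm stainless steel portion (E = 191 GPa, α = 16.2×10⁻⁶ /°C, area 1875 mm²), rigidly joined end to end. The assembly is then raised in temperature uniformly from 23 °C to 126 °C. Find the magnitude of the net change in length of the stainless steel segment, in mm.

|ΔL| ≈ 0.173 mm

If the supports were absent, the total length change would be Σ αᵢΔT Lᵢ = 12.1×10⁻⁶×103×310 + 16.2×10⁻⁶×103×825 = 1.763 mm.
The walls prevent any net length change, so an axial force P (same in every segment) develops. Compatibility: P · Σ Lᵢ/(AᵢEᵢ) = δ_free.
Σ Lᵢ/(AᵢEᵢ) = 310/(1400×207×10³) + 825/(1875×191×10³) = 3.373×10⁻⁶ mm/N.
So P = 1.763 / 3.373×10⁻⁶ = 522.6 kN, compressive.
For the stainless steel segment, free thermal change = 16.2×10⁻⁶×103×825 = 1.377 mm and elastic change from P = 522600×825/(1875×191×10³) = 1.204 mm; these oppose, so the net change is 0.173 mm (segment lengthens).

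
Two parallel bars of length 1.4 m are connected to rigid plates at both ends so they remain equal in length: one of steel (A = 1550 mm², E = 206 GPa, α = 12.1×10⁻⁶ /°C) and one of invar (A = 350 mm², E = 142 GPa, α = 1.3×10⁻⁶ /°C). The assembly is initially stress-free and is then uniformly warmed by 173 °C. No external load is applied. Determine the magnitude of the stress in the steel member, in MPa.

Both members must finish at the same length. With the larger α, the steel tends to over-expand; the plates restrain it, putting the steel in compression and the invar in tension. With no external load the two internal forces are equal and opposite, magnitude P.
Equating the net (thermal + elastic) strains gives |α₁ − α₂|·ΔT = P·[1/(A₁E₁) + 1/(A₂E₂)].
|α₁ − α₂|·ΔT = 10.8×10⁻⁶ × 173 = 0.001868.
1/(A₁E₁) + 1/(A₂E₂) = 1/(1550×206×10³) + 1/(350×142×10³) = 2.325×10⁻⁸ N⁻¹.
So P = 0.001868 / 2.325×10⁻⁸ = 80.35 kN.
σ_{steel} = P/A₁ = 80350/1550 = 51.84 MPa, compressive.

σ ≈ 51.8 MPa (compressive)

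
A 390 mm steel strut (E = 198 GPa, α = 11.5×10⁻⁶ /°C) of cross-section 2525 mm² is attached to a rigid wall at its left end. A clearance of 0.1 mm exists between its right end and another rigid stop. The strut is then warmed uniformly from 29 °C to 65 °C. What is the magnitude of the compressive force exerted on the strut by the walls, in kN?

If the wall were absent the strut would grow by αΔT L = 11.5×10⁻⁶ × 36 × 390 = 0.1615 mm.
This exceeds the 0.1 mm gap, so the wall pushes back. The portion of expansion that must be recovered elastically is δ_free − gap = 0.1615 − 0.1 = 0.06146 mm.
Compatibility: PL/(AE) = 0.06146 mm, so σ = P/A = E × (0.06146/390) = 31.2 MPa.
Force on the wall = σA = 31.2 × 2525 mm² = 78.79 kN.

P ≈ 78.8 kN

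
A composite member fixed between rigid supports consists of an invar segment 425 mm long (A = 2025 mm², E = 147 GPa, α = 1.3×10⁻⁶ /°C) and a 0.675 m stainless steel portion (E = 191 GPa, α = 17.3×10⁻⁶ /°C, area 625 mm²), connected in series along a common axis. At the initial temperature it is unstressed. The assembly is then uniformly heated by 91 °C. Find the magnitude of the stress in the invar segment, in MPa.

σ ≈ 77.6 MPa (compressive)

If the supports were absent, the total length change would be Σ αᵢΔT Lᵢ = 1.3×10⁻⁶×91×425 + 17.3×10⁻⁶×91×675 = 1.113 mm.
Since the ends are fixed, an axial force P builds up, equal in every segment, with P · Σ Lᵢ/(AᵢEᵢ) = δ_free.
The series flexibility is Σ Lᵢ/(AᵢEᵢ) = 425/(2025×147×10³) + 675/(625×191×10³) = 7.082×10⁻⁶ mm/N.
Hence P = δ_free / Σ(L/AE) = 1.113/7.082×10⁻⁶ = 157.1 kN (compressive).
σ_{invar} = P / A = 157100 / 2025 = 77.6 MPa.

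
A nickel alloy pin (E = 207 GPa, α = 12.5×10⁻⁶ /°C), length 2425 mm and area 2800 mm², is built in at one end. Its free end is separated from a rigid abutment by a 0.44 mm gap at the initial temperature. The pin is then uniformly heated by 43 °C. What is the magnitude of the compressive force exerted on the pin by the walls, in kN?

If the wall were absent the pin would grow by αΔT L = 12.5×10⁻⁶ × 43 × 2425 = 1.303 mm.
After closing the 0.44 mm clearance, 1.303 − 0.44 = 0.8634 mm of expansion remains to be suppressed by the wall.
That suppressed elongation corresponds to σ = E·Δ/L = 207×10³ × 0.8634/2425 = 73.7 MPa.
P = σA = 73.7 × 2800 = 206.4 kN.

P ≈ 206 kN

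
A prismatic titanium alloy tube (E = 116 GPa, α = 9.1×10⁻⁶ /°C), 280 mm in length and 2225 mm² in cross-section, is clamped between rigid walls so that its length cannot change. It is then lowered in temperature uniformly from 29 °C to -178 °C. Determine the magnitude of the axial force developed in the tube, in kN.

With zero net strain, σ = E·αΔT = 116 GPa × 9.1×10⁻⁶ × 207 = 218.5 MPa.
Then P = σA = 218.5 × 2225 mm² = 486.2 kN, tensile.

P ≈ 486 kN (tensile)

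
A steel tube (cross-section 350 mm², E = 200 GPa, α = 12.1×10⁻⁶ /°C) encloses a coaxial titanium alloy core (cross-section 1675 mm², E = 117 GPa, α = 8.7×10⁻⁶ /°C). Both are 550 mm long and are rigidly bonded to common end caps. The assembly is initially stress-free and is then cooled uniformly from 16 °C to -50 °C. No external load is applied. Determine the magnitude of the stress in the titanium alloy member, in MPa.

Both members must finish at the same length. With the larger α, the steel tends to over-contract; the plates restrain it, putting the steel in tension and the titanium alloy in compression. With no external load the two internal forces are equal and opposite, magnitude P.
Equating the net (thermal + elastic) strains gives |α₁ − α₂|·ΔT = P·[1/(A₁E₁) + 1/(A₂E₂)].
|α₁ − α₂|·ΔT = 3.4×10⁻⁶ × 66 = 0.0002244.
1/(A₁E₁) + 1/(A₂E₂) = 1/(350×200×10³) + 1/(1675×117×10³) = 1.939×10⁻⁸ N⁻¹.
P = 0.0002244 / 1.939×10⁻⁸ = 11570 N = 11.57 kN.
σ_{titanium alloy} = P/A₂ = 11570/1675 = 6.91 MPa, compressive.

σ ≈ 6.91 MPa (compressive)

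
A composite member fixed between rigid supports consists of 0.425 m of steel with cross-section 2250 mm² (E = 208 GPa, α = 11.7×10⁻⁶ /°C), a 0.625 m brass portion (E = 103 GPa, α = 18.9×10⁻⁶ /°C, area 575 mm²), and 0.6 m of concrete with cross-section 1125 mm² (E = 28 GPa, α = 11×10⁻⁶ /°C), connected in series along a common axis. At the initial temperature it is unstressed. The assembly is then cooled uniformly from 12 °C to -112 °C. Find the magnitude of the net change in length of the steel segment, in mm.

If the supports were absent, the total length change would be Σ αᵢΔT Lᵢ = 11.7×10⁻⁶×124×425 + 18.9×10⁻⁶×124×625 + 11×10⁻⁶×124×600 = 2.9 mm.
Since the ends are fixed, an axial force P builds up, equal in every segment, with P · Σ Lᵢ/(AᵢEᵢ) = δ_free.
Σ Lᵢ/(AᵢEᵢ) = 425/(2250×208×10³) + 625/(575×103×10³) + 600/(1125×28×10³) = 3.051×10⁻⁵ mm/N.
Hence P = δ_free / Σ(L/AE) = 2.9/3.051×10⁻⁵ = 95.05 kN (tensile).
For the steel segment, free thermal change = 11.7×10⁻⁶×124×425 = 0.6166 mm and elastic change from P = 95050×425/(2250×208×10³) = 0.08631 mm; these oppose, so the net change is 0.53 mm (segment shortens).

|ΔL| ≈ 0.53 mm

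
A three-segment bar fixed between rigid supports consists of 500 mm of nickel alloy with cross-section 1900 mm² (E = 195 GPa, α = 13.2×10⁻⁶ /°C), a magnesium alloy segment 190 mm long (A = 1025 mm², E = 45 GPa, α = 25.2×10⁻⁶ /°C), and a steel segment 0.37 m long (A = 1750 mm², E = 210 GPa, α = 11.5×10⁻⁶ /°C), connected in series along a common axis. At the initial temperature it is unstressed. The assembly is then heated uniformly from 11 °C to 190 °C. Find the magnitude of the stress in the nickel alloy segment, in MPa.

σ ≈ 228 MPa (compressive)

With the walls removed the bar would change length by δ_free = Σ αᵢΔT Lᵢ = 13.2×10⁻⁶×179×500 + 25.2×10⁻⁶×179×190 + 11.5×10⁻⁶×179×370 = 2.8 mm.
The walls prevent any net length change, so an axial force P (same in every segment) develops. Compatibility: P · Σ Lᵢ/(AᵢEᵢ) = δ_free.
The series flexibility is Σ Lᵢ/(AᵢEᵢ) = 500/(1900×195×10³) + 190/(1025×45×10³) + 370/(1750×210×10³) = 6.476×10⁻⁶ mm/N.
So P = 2.8 / 6.476×10⁻⁶ = 432.4 kN, compressive.
σ_{nickel alloy} = P / A = 432400 / 1900 = 227.6 MPa.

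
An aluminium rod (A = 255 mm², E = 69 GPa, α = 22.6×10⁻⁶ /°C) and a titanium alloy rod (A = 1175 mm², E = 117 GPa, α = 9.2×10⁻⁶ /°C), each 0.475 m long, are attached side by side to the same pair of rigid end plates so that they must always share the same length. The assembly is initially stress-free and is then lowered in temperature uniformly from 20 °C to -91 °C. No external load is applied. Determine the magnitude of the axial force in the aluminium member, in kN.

The aluminium has the larger α, so on cooling it would change length more than the titanium alloy if both were free. The rigid plates force a common final length, so the aluminium is put into tension and the titanium alloy into compression, with equal and opposite forces P (no external load).
Compatibility of the two members (thermal + elastic change equal): (α₁ − α₂)ΔT = P·[1/(A₁E₁) + 1/(A₂E₂)].
|α₁ − α₂|·ΔT = 13.4×10⁻⁶ × 111 = 0.001487.
1/(A₁E₁) + 1/(A₂E₂) = 1/(255×69×10³) + 1/(1175×117×10³) = 6.411×10⁻⁸ N⁻¹.
P = 0.001487 / 6.411×10⁻⁸ = 23200 N = 23.2 kN.

P ≈ 23.2 kN (tensile in the aluminium)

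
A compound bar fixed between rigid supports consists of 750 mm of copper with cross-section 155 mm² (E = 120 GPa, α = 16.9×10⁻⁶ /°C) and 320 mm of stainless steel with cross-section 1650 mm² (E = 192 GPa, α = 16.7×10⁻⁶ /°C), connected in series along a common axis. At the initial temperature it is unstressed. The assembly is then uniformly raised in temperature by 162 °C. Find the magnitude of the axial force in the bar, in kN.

If the supports were absent, the total length change would be Σ αᵢΔT Lᵢ = 16.9×10⁻⁶×162×750 + 16.7×10⁻⁶×162×320 = 2.919 mm.
The rigid supports impose zero overall length change; the single axial force P common to all segments must satisfy P Σ Lᵢ/(AᵢEᵢ) = δ_free.
The series flexibility is Σ Lᵢ/(AᵢEᵢ) = 750/(155×120×10³) + 320/(1650×192×10³) = 4.133×10⁻⁵ mm/N.
P = 2.919 / 4.133×10⁻⁵ = 70620 N = 70.62 kN, compressive.

P ≈ 70.6 kN (compressive)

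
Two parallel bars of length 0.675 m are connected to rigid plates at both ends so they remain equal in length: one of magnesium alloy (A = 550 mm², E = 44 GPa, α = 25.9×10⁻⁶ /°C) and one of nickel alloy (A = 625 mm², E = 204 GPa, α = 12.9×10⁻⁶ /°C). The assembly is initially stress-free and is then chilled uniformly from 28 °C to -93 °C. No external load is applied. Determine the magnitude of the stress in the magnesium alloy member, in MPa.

The magnesium alloy has the larger α, so on cooling it would change length more than the nickel alloy if both were free. The rigid plates force a common final length, so the magnesium alloy is put into tension and the nickel alloy into compression, with equal and opposite forces P (no external load).
Compatibility of the two members (thermal + elastic change equal): (α₁ − α₂)ΔT = P·[1/(A₁E₁) + 1/(A₂E₂)].
|α₁ − α₂|·ΔT = 13×10⁻⁶ × 121 = 0.001573.
1/(A₁E₁) + 1/(A₂E₂) = 1/(550×44×10³) + 1/(625×204×10³) = 4.917×10⁻⁸ N⁻¹.
So P = 0.001573 / 4.917×10⁻⁸ = 31.99 kN.
σ_{magnesium alloy} = P/A₁ = 31990/550 = 58.17 MPa, tensile.

σ ≈ 58.2 MPa (tensile)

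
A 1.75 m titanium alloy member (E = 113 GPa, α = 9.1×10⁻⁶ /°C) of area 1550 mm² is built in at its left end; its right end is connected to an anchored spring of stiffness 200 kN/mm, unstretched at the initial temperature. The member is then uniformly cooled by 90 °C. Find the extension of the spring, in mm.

δ ≈ 0.478 mm

The unrestrained thermal change is αΔT L = 9.1×10⁻⁶ × 90 × 1750 = 1.433 mm.
Let P be the tensile force in the spring. The member extends elastically by PL/(AE) and the spring stretches by P/k; together these equal δ_free.
P [ L/(AE) + 1/k ] = δ_free → P [ 1750/(1550×113×10³) + 1/(200×10³) ] = 1.433.
P = 1.433 / 1.499×10⁻⁵ = 95600 N.
Spring extension = P/k = 95600/(200×10³) = 0.478 mm.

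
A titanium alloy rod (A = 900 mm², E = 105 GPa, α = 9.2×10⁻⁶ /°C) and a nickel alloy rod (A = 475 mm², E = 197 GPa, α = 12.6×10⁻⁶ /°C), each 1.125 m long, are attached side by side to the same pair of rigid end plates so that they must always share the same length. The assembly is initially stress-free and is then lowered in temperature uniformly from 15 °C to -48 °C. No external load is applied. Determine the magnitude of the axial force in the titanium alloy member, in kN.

P ≈ 10.1 kN (compressive in the titanium alloy)

The nickel alloy has the larger α, so on cooling it would change length more than the titanium alloy if both were free. The rigid plates force a common final length, so the nickel alloy is put into tension and the titanium alloy into compression, with equal and opposite forces P (no external load).
Equating the net (thermal + elastic) strains gives |α₁ − α₂|·ΔT = P·[1/(A₁E₁) + 1/(A₂E₂)].
|α₁ − α₂|·ΔT = 3.4×10⁻⁶ × 63 = 0.0002142.
1/(A₁E₁) + 1/(A₂E₂) = 1/(900×105×10³) + 1/(475×197×10³) = 2.127×10⁻⁸ N⁻¹.
So P = 0.0002142 / 2.127×10⁻⁸ = 10.07 kN.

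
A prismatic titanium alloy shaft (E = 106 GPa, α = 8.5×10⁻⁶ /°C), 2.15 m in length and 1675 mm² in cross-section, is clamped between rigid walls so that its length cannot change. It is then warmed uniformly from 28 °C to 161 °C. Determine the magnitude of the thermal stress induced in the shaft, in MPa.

σ ≈ 120 MPa (compressive)

The supports are rigid, so the total axial strain is zero. The restrained thermal strain is ε = αΔT = 8.5×10⁻⁶ × 133 = 1130.5×10⁻⁶.
The stress required to suppress this strain is σ = Eε = 106×10³ × 1130.5×10⁻⁶ = 119.8 MPa, compressive since the shaft is trying to expand.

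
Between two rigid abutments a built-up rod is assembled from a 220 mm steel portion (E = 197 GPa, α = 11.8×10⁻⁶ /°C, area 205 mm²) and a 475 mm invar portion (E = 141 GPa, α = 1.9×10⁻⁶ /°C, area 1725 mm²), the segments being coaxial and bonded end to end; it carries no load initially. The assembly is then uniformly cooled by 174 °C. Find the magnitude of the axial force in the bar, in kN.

Free thermal contraction of the whole bar: Σ αᵢΔT Lᵢ = 11.8×10⁻⁶×174×220 + 1.9×10⁻⁶×174×475 = 0.6087 mm.
The rigid supports impose zero overall length change; the single axial force P common to all segments must satisfy P Σ Lᵢ/(AᵢEᵢ) = δ_free.
The series flexibility is Σ Lᵢ/(AᵢEᵢ) = 220/(205×197×10³) + 475/(1725×141×10³) = 7.4×10⁻⁶ mm/N.
So P = 0.6087 / 7.4×10⁻⁶ = 82.26 kN, tensile.

P ≈ 82.3 kN (tensile)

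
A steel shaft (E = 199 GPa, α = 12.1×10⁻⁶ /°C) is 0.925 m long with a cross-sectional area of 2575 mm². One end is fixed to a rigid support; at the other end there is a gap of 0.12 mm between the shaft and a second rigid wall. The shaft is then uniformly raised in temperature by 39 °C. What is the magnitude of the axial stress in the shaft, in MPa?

σ ≈ 68.1 MPa (compressive)

If the wall were absent the shaft would grow by αΔT L = 12.1×10⁻⁶ × 39 × 925 = 0.4365 mm.
The gap closes (δ_free > 0.12 mm) and the wall then resists a further 0.4365 − 0.12 = 0.3165 mm of expansion.
That suppressed elongation corresponds to σ = E·Δ/L = 199×10³ × 0.3165/925 = 68.09 MPa.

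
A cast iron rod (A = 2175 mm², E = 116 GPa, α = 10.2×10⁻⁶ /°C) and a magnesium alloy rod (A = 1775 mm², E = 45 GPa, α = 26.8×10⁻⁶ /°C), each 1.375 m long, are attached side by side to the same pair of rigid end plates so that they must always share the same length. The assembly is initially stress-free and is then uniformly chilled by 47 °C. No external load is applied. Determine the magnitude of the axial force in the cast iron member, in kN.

Equilibrium of a rigid end plate with no external load gives equal and opposite internal forces ±P in the two members. Since α_{magnesium alloy} > α_{cast iron}, cooling drives the magnesium alloy into tension and the cast iron into compression.
Setting the final lengths equal and cancelling L: (α₁ − α₂)ΔT = P/(A₁E₁) + P/(A₂E₂).
|α₁ − α₂|·ΔT = 16.6×10⁻⁶ × 47 = 0.0007802.
1/(A₁E₁) + 1/(A₂E₂) = 1/(2175×116×10³) + 1/(1775×45×10³) = 1.648×10⁻⁸ N⁻¹.
So P = 0.0007802 / 1.648×10⁻⁸ = 47.33 kN.

P ≈ 47.3 kN (compressive in the cast iron)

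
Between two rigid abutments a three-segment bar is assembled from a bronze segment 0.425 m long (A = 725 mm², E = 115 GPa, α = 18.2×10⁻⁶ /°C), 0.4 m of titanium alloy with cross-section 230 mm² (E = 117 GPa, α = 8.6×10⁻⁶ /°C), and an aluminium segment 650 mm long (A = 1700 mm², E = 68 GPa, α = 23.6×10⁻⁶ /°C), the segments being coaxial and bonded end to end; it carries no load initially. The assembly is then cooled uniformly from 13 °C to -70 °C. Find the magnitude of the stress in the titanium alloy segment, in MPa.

With the walls removed the bar would change length by δ_free = Σ αᵢΔT Lᵢ = 18.2×10⁻⁶×83×425 + 8.6×10⁻⁶×83×400 + 23.6×10⁻⁶×83×650 = 2.201 mm.
Since the ends are fixed, an axial force P builds up, equal in every segment, with P · Σ Lᵢ/(AᵢEᵢ) = δ_free.
The series flexibility is Σ Lᵢ/(AᵢEᵢ) = 425/(725×115×10³) + 400/(230×117×10³) + 650/(1700×68×10³) = 2.558×10⁻⁵ mm/N.
P = 2.201 / 2.558×10⁻⁵ = 86020 N = 86.02 kN, tensile.
σ_{titanium alloy} = P / A = 86020 / 230 = 374 MPa.

σ ≈ 374 MPa (tensile)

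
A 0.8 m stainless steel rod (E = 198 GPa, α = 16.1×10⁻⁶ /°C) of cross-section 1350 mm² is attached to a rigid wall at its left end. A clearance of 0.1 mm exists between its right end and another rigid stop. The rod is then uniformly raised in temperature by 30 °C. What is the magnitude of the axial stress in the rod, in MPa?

If the wall were absent the rod would grow by αΔT L = 16.1×10⁻⁶ × 30 × 800 = 0.3864 mm.
This exceeds the 0.1 mm gap, so the wall pushes back. The portion of expansion that must be recovered elastically is δ_free − gap = 0.3864 − 0.1 = 0.2864 mm.
That suppressed elongation corresponds to σ = E·Δ/L = 198×10³ × 0.2864/800 = 70.88 MPa.

σ ≈ 70.9 MPa (compressive)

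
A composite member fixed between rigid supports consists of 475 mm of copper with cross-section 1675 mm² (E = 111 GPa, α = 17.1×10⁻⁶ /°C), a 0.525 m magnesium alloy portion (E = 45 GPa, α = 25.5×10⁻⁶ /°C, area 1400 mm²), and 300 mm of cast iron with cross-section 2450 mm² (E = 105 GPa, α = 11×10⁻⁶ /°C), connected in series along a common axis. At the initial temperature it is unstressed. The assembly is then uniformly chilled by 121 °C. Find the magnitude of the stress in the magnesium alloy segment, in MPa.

σ ≈ 178 MPa (tensile)

Free thermal contraction of the whole bar: Σ αᵢΔT Lᵢ = 17.1×10⁻⁶×121×475 + 25.5×10⁻⁶×121×525 + 11×10⁻⁶×121×300 = 3.002 mm.
The walls prevent any net length change, so an axial force P (same in every segment) develops. Compatibility: P · Σ Lᵢ/(AᵢEᵢ) = δ_free.
The series flexibility is Σ Lᵢ/(AᵢEᵢ) = 475/(1675×111×10³) + 525/(1400×45×10³) + 300/(2450×105×10³) = 1.205×10⁻⁵ mm/N.
P = 3.002 / 1.205×10⁻⁵ = 249000 N = 249 kN, tensile.
σ_{magnesium alloy} = P / A = 249000 / 1400 = 177.9 MPa.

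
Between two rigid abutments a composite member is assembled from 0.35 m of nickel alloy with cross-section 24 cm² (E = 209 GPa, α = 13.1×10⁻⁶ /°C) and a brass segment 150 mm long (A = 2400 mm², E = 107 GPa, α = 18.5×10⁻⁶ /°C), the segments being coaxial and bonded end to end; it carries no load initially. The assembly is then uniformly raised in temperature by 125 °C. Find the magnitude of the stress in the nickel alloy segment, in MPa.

σ ≈ 299 MPa (compressive)

If the supports were absent, the total length change would be Σ αᵢΔT Lᵢ = 13.1×10⁻⁶×125×350 + 18.5×10⁻⁶×125×150 = 0.92 mm.
The rigid supports impose zero overall length change; the single axial force P common to all segments must satisfy P Σ Lᵢ/(AᵢEᵢ) = δ_free.
Σ Lᵢ/(AᵢEᵢ) = 350/(2400×209×10³) + 150/(2400×107×10³) = 1.282×10⁻⁶ mm/N.
So P = 0.92 / 1.282×10⁻⁶ = 717.7 kN, compressive.
σ_{nickel alloy} = P / A = 717700 / 2400 = 299 MPa.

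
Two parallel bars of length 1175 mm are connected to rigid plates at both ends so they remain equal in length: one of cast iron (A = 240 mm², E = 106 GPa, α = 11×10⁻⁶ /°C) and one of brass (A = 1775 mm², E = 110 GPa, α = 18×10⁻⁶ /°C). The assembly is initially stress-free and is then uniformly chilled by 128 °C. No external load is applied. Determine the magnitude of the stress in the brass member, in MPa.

Equilibrium of a rigid end plate with no external load gives equal and opposite internal forces ±P in the two members. Since α_{brass} > α_{cast iron}, cooling drives the brass into tension and the cast iron into compression.
Compatibility of the two members (thermal + elastic change equal): (α₁ − α₂)ΔT = P·[1/(A₁E₁) + 1/(A₂E₂)].
|α₁ − α₂|·ΔT = 7×10⁻⁶ × 128 = 0.000896.
1/(A₁E₁) + 1/(A₂E₂) = 1/(240×106×10³) + 1/(1775×110×10³) = 4.443×10⁻⁸ N⁻¹.
So P = 0.000896 / 4.443×10⁻⁸ = 20.17 kN.
σ_{brass} = P/A₂ = 20170/1775 = 11.36 MPa, tensile.

σ ≈ 11.4 MPa (tensile)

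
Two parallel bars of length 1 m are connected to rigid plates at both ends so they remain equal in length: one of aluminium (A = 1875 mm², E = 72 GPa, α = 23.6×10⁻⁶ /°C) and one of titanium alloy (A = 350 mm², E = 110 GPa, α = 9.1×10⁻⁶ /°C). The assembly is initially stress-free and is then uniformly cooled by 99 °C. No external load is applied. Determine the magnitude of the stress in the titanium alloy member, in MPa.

Equilibrium of a rigid end plate with no external load gives equal and opposite internal forces ±P in the two members. Since α_{aluminium} > α_{titanium alloy}, cooling drives the aluminium into tension and the titanium alloy into compression.
Compatibility of the two members (thermal + elastic change equal): (α₁ − α₂)ΔT = P·[1/(A₁E₁) + 1/(A₂E₂)].
|α₁ − α₂|·ΔT = 14.5×10⁻⁶ × 99 = 0.001436.
1/(A₁E₁) + 1/(A₂E₂) = 1/(1875×72×10³) + 1/(350×110×10³) = 3.338×10⁻⁸ N⁻¹.
P = 0.001436 / 3.338×10⁻⁸ = 43000 N = 43 kN.
σ_{titanium alloy} = P/A₂ = 43000/350 = 122.9 MPa, compressive.

σ ≈ 123 MPa (compressive)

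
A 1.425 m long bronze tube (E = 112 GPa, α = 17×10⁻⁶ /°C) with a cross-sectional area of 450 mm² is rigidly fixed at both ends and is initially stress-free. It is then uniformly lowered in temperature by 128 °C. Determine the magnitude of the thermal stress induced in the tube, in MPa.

With length fixed, the mechanical strain must cancel the thermal strain αΔT = 17×10⁻⁶ × 128 = 2176×10⁻⁶.
The stress required to suppress this strain is σ = Eε = 112×10³ × 2176×10⁻⁶ = 243.7 MPa, tensile since the tube is trying to contract.

σ ≈ 244 MPa (tensile)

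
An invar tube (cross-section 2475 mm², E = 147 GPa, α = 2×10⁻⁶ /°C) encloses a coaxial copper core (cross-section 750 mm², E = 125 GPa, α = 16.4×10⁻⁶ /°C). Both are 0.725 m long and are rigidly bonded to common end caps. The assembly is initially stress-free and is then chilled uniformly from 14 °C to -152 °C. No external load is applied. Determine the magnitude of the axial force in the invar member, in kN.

P ≈ 178 kN (compressive in the invar)

The copper has the larger α, so on cooling it would change length more than the invar if both were free. The rigid plates force a common final length, so the copper is put into tension and the invar into compression, with equal and opposite forces P (no external load).
Setting the final lengths equal and cancelling L: (α₁ − α₂)ΔT = P/(A₁E₁) + P/(A₂E₂).
|α₁ − α₂|·ΔT = 14.4×10⁻⁶ × 166 = 0.00239.
1/(A₁E₁) + 1/(A₂E₂) = 1/(2475×147×10³) + 1/(750×125×10³) = 1.342×10⁻⁸ N⁻¹.
So P = 0.00239 / 1.342×10⁻⁸ = 178.2 kN.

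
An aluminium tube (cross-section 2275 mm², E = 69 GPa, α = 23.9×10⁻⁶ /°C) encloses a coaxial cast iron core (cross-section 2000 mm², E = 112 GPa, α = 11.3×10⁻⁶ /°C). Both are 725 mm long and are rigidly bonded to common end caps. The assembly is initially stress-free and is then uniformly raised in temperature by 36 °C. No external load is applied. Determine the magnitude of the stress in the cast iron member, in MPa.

σ ≈ 20.9 MPa (tensile)

Both members must finish at the same length. With the larger α, the aluminium tends to over-expand; the plates restrain it, putting the aluminium in compression and the cast iron in tension. With no external load the two internal forces are equal and opposite, magnitude P.
Equating the net (thermal + elastic) strains gives |α₁ − α₂|·ΔT = P·[1/(A₁E₁) + 1/(A₂E₂)].
|α₁ − α₂|·ΔT = 12.6×10⁻⁶ × 36 = 0.0004536.
1/(A₁E₁) + 1/(A₂E₂) = 1/(2275×69×10³) + 1/(2000×112×10³) = 1.083×10⁻⁸ N⁻¹.
P = 0.0004536 / 1.083×10⁻⁸ = 41870 N = 41.87 kN.
σ_{cast iron} = P/A₂ = 41870/2000 = 20.93 MPa, tensile.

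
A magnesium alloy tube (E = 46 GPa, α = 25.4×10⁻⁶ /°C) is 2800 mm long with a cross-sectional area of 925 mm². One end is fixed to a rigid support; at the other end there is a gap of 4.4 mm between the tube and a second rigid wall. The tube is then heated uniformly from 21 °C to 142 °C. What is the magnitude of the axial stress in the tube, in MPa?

Unrestrained expansion: δ_free = αΔT L = 25.4×10⁻⁶ × 121 × 2800 = 8.606 mm.
The gap closes (δ_free > 4.4 mm) and the wall then resists a further 8.606 − 4.4 = 4.206 mm of expansion.
That suppressed elongation corresponds to σ = E·Δ/L = 46×10³ × 4.206/2800 = 69.09 MPa.

σ ≈ 69.1 MPa (compressive)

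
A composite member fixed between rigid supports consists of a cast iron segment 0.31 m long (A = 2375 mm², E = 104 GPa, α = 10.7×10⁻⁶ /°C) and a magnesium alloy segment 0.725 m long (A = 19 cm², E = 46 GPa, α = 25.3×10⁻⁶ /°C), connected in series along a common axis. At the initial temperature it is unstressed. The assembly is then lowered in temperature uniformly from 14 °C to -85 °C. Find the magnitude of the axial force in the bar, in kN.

If the supports were absent, the total length change would be Σ αᵢΔT Lᵢ = 10.7×10⁻⁶×99×310 + 25.3×10⁻⁶×99×725 = 2.144 mm.
Since the ends are fixed, an axial force P builds up, equal in every segment, with P · Σ Lᵢ/(AᵢEᵢ) = δ_free.
Σ Lᵢ/(AᵢEᵢ) = 310/(2375×104×10³) + 725/(1900×46×10³) = 9.55×10⁻⁶ mm/N.
So P = 2.144 / 9.55×10⁻⁶ = 224.5 kN, tensile.

P ≈ 225 kN (tensile)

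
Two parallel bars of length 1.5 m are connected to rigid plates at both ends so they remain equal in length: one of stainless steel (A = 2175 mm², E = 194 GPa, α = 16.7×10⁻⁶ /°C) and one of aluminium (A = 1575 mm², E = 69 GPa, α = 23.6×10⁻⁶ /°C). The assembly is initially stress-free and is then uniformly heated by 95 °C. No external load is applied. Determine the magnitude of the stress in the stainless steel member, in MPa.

Equilibrium of a rigid end plate with no external load gives equal and opposite internal forces ±P in the two members. Since α_{aluminium} > α_{stainless steel}, heating drives the aluminium into compression and the stainless steel into tension.
Setting the final lengths equal and cancelling L: (α₁ − α₂)ΔT = P/(A₁E₁) + P/(A₂E₂).
|α₁ − α₂|·ΔT = 6.9×10⁻⁶ × 95 = 0.0006555.
1/(A₁E₁) + 1/(A₂E₂) = 1/(2175×194×10³) + 1/(1575×69×10³) = 1.157×10⁻⁸ N⁻¹.
P = 0.0006555 / 1.157×10⁻⁸ = 56650 N = 56.65 kN.
σ_{stainless steel} = P/A₁ = 56650/2175 = 26.04 MPa, tensile.

σ ≈ 26 MPa (tensile)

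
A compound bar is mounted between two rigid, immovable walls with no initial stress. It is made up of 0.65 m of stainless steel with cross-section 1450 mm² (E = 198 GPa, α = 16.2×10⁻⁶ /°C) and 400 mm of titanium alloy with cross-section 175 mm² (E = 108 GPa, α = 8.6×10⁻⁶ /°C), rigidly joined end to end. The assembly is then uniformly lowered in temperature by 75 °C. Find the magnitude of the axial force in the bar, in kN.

P ≈ 44.7 kN (tensile)

With the walls removed the bar would change length by δ_free = Σ αᵢΔT Lᵢ = 16.2×10⁻⁶×75×650 + 8.6×10⁻⁶×75×400 = 1.048 mm.
The walls prevent any net length change, so an axial force P (same in every segment) develops. Compatibility: P · Σ Lᵢ/(AᵢEᵢ) = δ_free.
Σ Lᵢ/(AᵢEᵢ) = 650/(1450×198×10³) + 400/(175×108×10³) = 2.343×10⁻⁵ mm/N.
Hence P = δ_free / Σ(L/AE) = 1.048/2.343×10⁻⁵ = 44.72 kN (tensile).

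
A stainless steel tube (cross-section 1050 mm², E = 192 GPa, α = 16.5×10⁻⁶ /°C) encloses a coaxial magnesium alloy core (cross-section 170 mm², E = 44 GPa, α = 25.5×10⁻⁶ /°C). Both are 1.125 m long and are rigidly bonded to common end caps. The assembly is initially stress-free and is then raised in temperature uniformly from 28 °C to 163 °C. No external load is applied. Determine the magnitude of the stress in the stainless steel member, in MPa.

σ ≈ 8.35 MPa (tensile)

Both members must finish at the same length. With the larger α, the magnesium alloy tends to over-expand; the plates restrain it, putting the magnesium alloy in compression and the stainless steel in tension. With no external load the two internal forces are equal and opposite, magnitude P.
Setting the final lengths equal and cancelling L: (α₁ − α₂)ΔT = P/(A₁E₁) + P/(A₂E₂).
|α₁ − α₂|·ΔT = 9×10⁻⁶ × 135 = 0.001215.
1/(A₁E₁) + 1/(A₂E₂) = 1/(1050×192×10³) + 1/(170×44×10³) = 1.387×10⁻⁷ N⁻¹.
So P = 0.001215 / 1.387×10⁻⁷ = 8.763 kN.
σ_{stainless steel} = P/A₁ = 8763/1050 = 8.346 MPa, tensile.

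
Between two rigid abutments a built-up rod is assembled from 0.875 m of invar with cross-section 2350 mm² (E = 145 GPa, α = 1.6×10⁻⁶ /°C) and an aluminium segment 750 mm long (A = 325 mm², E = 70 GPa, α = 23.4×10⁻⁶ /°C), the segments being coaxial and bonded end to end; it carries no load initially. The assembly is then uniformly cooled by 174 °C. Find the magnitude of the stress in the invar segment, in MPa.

Free thermal contraction of the whole bar: Σ αᵢΔT Lᵢ = 1.6×10⁻⁶×174×875 + 23.4×10⁻⁶×174×750 = 3.297 mm.
The rigid supports impose zero overall length change; the single axial force P common to all segments must satisfy P Σ Lᵢ/(AᵢEᵢ) = δ_free.
The series flexibility is Σ Lᵢ/(AᵢEᵢ) = 875/(2350×145×10³) + 750/(325×70×10³) = 3.553×10⁻⁵ mm/N.
So P = 3.297 / 3.553×10⁻⁵ = 92.79 kN, tensile.
σ_{invar} = P / A = 92790 / 2350 = 39.49 MPa.

σ ≈ 39.5 MPa (tensile)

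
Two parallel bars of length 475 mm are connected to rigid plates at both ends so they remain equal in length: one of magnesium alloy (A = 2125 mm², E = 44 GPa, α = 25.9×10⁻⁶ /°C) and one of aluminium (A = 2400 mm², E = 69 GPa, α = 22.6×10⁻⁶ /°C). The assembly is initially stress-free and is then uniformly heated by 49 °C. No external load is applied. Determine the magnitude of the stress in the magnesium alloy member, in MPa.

Both members must finish at the same length. With the larger α, the magnesium alloy tends to over-expand; the plates restrain it, putting the magnesium alloy in compression and the aluminium in tension. With no external load the two internal forces are equal and opposite, magnitude P.
Equating the net (thermal + elastic) strains gives |α₁ − α₂|·ΔT = P·[1/(A₁E₁) + 1/(A₂E₂)].
|α₁ − α₂|·ΔT = 3.3×10⁻⁶ × 49 = 0.0001617.
1/(A₁E₁) + 1/(A₂E₂) = 1/(2125×44×10³) + 1/(2400×69×10³) = 1.673×10⁻⁸ N⁻¹.
P = 0.0001617 / 1.673×10⁻⁸ = 9663 N = 9.663 kN.
σ_{magnesium alloy} = P/A₁ = 9663/2125 = 4.547 MPa, compressive.

σ ≈ 4.55 MPa (compressive)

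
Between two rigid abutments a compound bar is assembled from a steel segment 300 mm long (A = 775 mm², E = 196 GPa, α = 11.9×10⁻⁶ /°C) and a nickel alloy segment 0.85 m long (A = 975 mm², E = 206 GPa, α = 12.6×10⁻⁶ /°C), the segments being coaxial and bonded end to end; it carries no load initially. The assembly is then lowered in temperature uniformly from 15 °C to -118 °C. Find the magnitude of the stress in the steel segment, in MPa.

σ ≈ 395 MPa (tensile)

With the walls removed the bar would change length by δ_free = Σ αᵢΔT Lᵢ = 11.9×10⁻⁶×133×300 + 12.6×10⁻⁶×133×850 = 1.899 mm.
The walls prevent any net length change, so an axial force P (same in every segment) develops. Compatibility: P · Σ Lᵢ/(AᵢEᵢ) = δ_free.
The series flexibility is Σ Lᵢ/(AᵢEᵢ) = 300/(775×196×10³) + 850/(975×206×10³) = 6.207×10⁻⁶ mm/N.
Hence P = δ_free / Σ(L/AE) = 1.899/6.207×10⁻⁶ = 306 kN (tensile).
σ_{steel} = P / A = 306000 / 775 = 394.8 MPa.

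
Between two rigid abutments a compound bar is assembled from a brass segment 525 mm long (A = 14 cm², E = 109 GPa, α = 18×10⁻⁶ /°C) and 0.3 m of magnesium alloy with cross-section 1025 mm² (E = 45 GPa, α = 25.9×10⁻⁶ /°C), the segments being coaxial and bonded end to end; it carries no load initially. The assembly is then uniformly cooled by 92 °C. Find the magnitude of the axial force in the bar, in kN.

If the supports were absent, the total length change would be Σ αᵢΔT Lᵢ = 18×10⁻⁶×92×525 + 25.9×10⁻⁶×92×300 = 1.584 mm.
Since the ends are fixed, an axial force P builds up, equal in every segment, with P · Σ Lᵢ/(AᵢEᵢ) = δ_free.
The series flexibility is Σ Lᵢ/(AᵢEᵢ) = 525/(1400×109×10³) + 300/(1025×45×10³) = 9.944×10⁻⁶ mm/N.
So P = 1.584 / 9.944×10⁻⁶ = 159.3 kN, tensile.

P ≈ 159 kN (tensile)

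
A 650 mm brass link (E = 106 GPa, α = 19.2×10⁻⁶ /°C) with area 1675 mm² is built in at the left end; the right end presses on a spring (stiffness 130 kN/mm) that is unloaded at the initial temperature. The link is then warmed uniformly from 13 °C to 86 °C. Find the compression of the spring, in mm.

δ ≈ 0.617 mm

Free thermal expansion: δ_free = αΔT L = 19.2×10⁻⁶ × 73 × 650 = 0.911 mm.
Let P be the compressive force at the spring. The link shortens elastically by PL/(AE) and the spring compresses by P/k; together these equal δ_free.
So P = δ_free / [L/(AE) + 1/k] = 0.911 / [ 650/(1675×106×10³) + 1/(130×10³) ].
P = 0.911 / 1.135×10⁻⁵ = 80240 N.
Spring compression = P/k = 80240/(130×10³) = 0.6173 mm.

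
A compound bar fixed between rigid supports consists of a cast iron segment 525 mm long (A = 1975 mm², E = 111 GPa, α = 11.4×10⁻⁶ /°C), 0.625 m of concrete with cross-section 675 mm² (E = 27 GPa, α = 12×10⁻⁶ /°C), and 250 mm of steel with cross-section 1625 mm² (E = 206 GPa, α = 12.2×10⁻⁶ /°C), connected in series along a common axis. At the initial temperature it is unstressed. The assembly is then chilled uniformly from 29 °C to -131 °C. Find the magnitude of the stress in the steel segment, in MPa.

σ ≈ 43.5 MPa (tensile)

With the walls removed the bar would change length by δ_free = Σ αᵢΔT Lᵢ = 11.4×10⁻⁶×160×525 + 12×10⁻⁶×160×625 + 12.2×10⁻⁶×160×250 = 2.646 mm.
The rigid supports impose zero overall length change; the single axial force P common to all segments must satisfy P Σ Lᵢ/(AᵢEᵢ) = δ_free.
The series flexibility is Σ Lᵢ/(AᵢEᵢ) = 525/(1975×111×10³) + 625/(675×27×10³) + 250/(1625×206×10³) = 3.744×10⁻⁵ mm/N.
P = 2.646 / 3.744×10⁻⁵ = 70670 N = 70.67 kN, tensile.
σ_{steel} = P / A = 70670 / 1625 = 43.49 MPa.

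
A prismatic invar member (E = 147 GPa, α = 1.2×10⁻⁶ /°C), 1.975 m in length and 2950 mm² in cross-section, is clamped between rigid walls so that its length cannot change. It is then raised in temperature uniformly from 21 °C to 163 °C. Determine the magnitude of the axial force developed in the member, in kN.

P ≈ 73.9 kN (compressive)

With zero net strain, σ = E·αΔT = 147 GPa × 1.2×10⁻⁶ × 142 = 25.05 MPa.
P = AEαΔT = 2950 × 147×10³ × 1.2×10⁻⁶ × 142 = 73.89 kN (compressive).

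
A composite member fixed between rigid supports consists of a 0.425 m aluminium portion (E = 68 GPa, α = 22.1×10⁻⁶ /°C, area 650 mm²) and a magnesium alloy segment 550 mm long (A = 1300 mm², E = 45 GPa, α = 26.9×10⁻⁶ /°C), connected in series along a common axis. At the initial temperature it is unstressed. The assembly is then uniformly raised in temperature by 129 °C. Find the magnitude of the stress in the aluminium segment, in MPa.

Free thermal expansion of the whole bar: Σ αᵢΔT Lᵢ = 22.1×10⁻⁶×129×425 + 26.9×10⁻⁶×129×550 = 3.12 mm.
Since the ends are fixed, an axial force P builds up, equal in every segment, with P · Σ Lᵢ/(AᵢEᵢ) = δ_free.
Σ Lᵢ/(AᵢEᵢ) = 425/(650×68×10³) + 550/(1300×45×10³) = 1.902×10⁻⁵ mm/N.
Hence P = δ_free / Σ(L/AE) = 3.12/1.902×10⁻⁵ = 164.1 kN (compressive).
σ_{aluminium} = P / A = 164100 / 650 = 252.4 MPa.

σ ≈ 252 MPa (compressive)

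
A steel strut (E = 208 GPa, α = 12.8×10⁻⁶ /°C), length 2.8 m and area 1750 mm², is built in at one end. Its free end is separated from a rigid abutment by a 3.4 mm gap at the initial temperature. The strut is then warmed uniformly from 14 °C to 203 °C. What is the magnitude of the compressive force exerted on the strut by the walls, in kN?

P ≈ 439 kN

Unrestrained expansion: δ_free = αΔT L = 12.8×10⁻⁶ × 189 × 2800 = 6.774 mm.
After closing the 3.4 mm clearance, 6.774 − 3.4 = 3.374 mm of expansion remains to be suppressed by the wall.
That suppressed elongation corresponds to σ = E·Δ/L = 208×10³ × 3.374/2800 = 250.6 MPa.
Force on the wall = σA = 250.6 × 1750 mm² = 438.6 kN.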